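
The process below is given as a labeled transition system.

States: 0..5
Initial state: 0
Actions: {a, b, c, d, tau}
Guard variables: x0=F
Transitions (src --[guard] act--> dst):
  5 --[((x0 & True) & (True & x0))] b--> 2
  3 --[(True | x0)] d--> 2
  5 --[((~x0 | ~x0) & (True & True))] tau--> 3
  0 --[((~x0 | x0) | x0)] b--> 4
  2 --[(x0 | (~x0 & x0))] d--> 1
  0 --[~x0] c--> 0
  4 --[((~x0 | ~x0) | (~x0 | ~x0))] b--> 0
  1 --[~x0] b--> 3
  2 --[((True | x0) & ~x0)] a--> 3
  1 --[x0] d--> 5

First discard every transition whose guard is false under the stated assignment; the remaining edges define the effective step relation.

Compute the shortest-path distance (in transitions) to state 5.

Answer: UNREACHABLE

Working:
BFS to 5:
  Layer 0: {0}
  Layer 1: {4}
5 never appears.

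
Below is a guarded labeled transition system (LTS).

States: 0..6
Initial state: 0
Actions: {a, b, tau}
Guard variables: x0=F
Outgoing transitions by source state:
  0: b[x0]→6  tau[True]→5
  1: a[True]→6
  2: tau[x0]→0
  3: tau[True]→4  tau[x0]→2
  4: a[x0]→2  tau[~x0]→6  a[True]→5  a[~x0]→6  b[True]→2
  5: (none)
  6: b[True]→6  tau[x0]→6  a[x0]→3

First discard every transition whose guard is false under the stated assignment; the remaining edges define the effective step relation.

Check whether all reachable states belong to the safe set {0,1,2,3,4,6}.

Safe = {0,1,2,3,4,6}
R = {0,5}
  0: safe
  5: outside
witness against invariant: tau → 5

Answer: INVARIANT VIOLATED at state 5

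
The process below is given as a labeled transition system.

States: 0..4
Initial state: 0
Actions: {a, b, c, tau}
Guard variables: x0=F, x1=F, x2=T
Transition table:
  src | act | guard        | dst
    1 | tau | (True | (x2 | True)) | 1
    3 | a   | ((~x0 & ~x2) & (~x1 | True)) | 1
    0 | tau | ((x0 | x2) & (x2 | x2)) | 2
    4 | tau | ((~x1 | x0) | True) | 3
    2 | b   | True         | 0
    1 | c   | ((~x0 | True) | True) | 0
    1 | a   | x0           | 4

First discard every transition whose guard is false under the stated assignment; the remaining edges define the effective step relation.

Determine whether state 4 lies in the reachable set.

5 transition(s) survive guard evaluation.
Layer 0: {0}
Layer 1: {2}  total {0,2}
Reachable = {0,2}

Answer: UNREACHABLE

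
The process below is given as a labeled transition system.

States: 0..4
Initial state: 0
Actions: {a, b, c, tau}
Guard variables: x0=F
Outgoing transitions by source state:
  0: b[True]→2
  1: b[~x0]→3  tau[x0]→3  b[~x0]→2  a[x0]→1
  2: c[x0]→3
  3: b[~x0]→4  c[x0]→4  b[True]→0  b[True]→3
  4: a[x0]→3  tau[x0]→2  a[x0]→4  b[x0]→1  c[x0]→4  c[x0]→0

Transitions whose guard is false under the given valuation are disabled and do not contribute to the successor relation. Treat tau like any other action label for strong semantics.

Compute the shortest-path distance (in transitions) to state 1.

BFS to 1:
  depth 0: {0}
  depth 1: {2}
1 never appears.

Answer: UNREACHABLE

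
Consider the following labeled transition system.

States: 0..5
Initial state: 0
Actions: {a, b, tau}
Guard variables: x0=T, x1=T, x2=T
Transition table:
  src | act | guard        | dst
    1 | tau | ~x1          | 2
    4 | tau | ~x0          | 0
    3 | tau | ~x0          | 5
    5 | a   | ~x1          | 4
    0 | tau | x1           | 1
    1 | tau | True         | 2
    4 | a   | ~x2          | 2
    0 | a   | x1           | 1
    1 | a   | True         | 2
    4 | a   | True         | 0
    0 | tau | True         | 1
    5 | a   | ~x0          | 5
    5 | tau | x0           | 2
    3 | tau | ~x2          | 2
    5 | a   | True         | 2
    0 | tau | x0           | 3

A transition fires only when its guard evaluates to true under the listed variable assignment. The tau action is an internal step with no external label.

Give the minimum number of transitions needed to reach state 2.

Answer: 2

Working:
Layered search for 2:
  depth 0: {0}
  depth 1: {1,3}
  depth 2: {2}
first hit 2 at d=2 via a·a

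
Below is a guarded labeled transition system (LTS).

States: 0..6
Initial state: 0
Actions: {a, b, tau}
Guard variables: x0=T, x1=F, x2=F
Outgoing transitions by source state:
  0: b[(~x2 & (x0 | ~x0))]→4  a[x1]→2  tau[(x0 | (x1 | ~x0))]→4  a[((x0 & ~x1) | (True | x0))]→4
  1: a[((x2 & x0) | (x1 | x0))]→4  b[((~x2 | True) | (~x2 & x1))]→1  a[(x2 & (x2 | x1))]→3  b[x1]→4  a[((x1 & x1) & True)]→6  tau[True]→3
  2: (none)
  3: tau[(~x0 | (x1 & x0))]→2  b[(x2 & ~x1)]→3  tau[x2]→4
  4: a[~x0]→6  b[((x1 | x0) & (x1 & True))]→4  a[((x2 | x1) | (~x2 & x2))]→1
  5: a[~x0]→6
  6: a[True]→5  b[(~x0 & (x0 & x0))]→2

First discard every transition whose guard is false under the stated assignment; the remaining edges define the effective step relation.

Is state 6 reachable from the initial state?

Answer: UNREACHABLE

Analysis:
After dropping false guards: 7 live edges.
depth 0: {0}
depth 1: {4}  total {0,4}
R = {0,4}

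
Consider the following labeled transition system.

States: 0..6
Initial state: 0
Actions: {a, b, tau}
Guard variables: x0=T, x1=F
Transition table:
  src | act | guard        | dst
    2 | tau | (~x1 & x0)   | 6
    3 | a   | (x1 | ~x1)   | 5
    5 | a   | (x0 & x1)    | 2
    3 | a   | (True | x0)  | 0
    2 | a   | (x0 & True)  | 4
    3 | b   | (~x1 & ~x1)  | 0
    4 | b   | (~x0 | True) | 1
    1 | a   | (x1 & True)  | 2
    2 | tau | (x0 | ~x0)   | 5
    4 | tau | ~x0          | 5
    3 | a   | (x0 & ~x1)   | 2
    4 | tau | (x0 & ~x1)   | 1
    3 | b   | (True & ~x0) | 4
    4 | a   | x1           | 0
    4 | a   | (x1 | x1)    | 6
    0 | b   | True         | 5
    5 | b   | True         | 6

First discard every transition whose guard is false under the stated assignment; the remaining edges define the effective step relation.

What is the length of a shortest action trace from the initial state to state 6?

BFS to 6:
  L0 = {0}
  L1 = {5}
  L2 = {6}
depth(6)=2, e.g. b·b

Answer: 2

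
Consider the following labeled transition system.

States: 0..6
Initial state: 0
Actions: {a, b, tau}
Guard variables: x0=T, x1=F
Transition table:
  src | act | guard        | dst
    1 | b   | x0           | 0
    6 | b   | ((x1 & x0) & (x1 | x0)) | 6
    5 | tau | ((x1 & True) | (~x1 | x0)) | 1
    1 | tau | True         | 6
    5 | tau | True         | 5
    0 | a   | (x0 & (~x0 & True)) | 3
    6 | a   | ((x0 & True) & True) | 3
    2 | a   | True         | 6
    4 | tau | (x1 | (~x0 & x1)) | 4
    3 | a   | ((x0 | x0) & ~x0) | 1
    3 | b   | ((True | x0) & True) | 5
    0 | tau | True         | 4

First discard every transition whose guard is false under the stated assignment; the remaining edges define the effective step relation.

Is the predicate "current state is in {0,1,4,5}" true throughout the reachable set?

Inv-set: {0,1,4,5}
Reachable = {0,4}
  0: ok
  4: ok

Answer: INVARIANT HOLDS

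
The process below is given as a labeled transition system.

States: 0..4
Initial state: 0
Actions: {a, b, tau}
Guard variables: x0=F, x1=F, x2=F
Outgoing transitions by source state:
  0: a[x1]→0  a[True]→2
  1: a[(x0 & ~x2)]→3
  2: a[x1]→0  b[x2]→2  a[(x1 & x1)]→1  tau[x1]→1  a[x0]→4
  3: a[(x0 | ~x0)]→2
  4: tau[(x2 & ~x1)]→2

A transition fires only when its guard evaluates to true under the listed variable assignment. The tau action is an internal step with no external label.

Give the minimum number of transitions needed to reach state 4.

Answer: UNREACHABLE

Analysis:
Breadth-first toward 4:
  depth 0: {0}
  depth 1: {2}
4 never appears.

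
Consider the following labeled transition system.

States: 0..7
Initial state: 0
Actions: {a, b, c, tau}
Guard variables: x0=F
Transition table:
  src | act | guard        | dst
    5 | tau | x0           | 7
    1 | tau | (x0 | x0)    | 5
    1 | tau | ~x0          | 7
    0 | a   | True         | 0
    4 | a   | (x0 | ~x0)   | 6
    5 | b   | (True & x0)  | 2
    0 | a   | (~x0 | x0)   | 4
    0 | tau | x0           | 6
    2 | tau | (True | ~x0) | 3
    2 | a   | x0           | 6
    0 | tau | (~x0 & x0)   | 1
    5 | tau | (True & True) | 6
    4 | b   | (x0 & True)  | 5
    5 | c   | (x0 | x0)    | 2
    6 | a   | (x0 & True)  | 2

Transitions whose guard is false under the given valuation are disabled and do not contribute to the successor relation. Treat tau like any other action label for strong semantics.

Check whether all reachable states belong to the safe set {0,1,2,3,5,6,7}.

Answer: INVARIANT VIOLATED at state 4

Trace:
Safe = {0,1,2,3,5,6,7}
Reachable = {0,4,6}
  0: ✓
  4: VIOLATES
  6: ✓
counterexample path to 4: a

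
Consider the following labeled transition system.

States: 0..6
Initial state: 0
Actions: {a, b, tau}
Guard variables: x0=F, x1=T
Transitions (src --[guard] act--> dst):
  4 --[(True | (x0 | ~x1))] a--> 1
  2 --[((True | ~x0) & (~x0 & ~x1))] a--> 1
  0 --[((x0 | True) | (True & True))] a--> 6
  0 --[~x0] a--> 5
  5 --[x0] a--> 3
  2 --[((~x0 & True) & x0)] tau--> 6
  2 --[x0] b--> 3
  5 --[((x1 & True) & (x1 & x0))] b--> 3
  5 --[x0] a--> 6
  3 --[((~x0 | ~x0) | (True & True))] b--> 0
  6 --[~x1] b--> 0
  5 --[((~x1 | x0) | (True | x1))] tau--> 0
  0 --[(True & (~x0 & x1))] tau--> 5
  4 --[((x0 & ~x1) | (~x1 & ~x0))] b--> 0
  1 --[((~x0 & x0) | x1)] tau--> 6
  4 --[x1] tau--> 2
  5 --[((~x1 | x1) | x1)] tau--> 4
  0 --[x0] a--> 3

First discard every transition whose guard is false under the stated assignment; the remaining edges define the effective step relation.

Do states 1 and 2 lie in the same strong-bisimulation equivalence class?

Refine partition for ~:
  π0 = {{0,1,2,3,4,5,6}}
  π1 = {{0,4},{1,5},{2,6},{3}}
  π2 = {{0},{1},{2,6},{3},{4},{5}}
Fixed point at round 3; 6 class(es).
class of 1: {1}; class of 2: {2,6}

Answer: NOT BISIMILAR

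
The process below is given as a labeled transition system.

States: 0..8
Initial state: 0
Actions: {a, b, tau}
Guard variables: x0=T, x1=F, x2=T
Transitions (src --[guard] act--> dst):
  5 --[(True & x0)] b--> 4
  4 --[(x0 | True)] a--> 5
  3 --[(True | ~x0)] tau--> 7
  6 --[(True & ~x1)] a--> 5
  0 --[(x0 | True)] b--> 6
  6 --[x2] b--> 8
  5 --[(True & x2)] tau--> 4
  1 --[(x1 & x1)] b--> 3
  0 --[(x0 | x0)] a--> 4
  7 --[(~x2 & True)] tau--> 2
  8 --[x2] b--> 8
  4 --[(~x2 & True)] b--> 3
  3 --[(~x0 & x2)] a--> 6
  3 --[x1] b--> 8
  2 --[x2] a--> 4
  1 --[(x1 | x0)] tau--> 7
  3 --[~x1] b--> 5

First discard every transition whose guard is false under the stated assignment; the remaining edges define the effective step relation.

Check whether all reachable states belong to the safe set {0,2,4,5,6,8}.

Inv-set: {0,2,4,5,6,8}
Reachable = {0,4,5,6,8}
  0: ✓
  4: ✓
  5: ✓
  6: ✓
  8: ✓

Answer: INVARIANT HOLDS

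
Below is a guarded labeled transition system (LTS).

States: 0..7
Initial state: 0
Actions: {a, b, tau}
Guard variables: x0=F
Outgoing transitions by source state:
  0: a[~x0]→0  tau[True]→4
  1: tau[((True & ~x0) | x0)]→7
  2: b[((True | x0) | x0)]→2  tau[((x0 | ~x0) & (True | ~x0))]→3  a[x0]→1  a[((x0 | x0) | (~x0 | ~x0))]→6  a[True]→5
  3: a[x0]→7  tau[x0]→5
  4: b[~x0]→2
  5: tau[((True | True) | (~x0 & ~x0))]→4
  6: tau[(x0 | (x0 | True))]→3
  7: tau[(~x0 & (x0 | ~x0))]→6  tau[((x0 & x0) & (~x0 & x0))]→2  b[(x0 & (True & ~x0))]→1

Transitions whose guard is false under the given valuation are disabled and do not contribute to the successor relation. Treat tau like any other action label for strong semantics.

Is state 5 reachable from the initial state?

Answer: REACHABLE

Trace:
After dropping false guards: 11 live edges.
depth 0: {0}
depth 1: {4}  cumulative {0,4}
depth 2: {2}  cumulative {0,2,4}
depth 3: {3,5,6}  cumulative {0,2,3,4,5,6}
Reachable = {0,2,3,4,5,6}
Path to 5: tau·b·a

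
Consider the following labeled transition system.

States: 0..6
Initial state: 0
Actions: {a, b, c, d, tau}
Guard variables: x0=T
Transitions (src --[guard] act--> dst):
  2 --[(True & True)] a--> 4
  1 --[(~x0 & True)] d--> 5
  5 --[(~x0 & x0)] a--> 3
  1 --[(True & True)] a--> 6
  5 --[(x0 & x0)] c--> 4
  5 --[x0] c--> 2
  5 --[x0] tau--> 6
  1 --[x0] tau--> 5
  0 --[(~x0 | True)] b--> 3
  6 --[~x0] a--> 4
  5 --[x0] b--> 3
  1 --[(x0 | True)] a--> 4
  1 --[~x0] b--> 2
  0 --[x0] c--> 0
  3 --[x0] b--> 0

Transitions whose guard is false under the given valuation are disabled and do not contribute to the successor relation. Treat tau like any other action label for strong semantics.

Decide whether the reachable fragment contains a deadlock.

Answer: DEADLOCK-FREE

Trace:
R = {0,3}
  0: b→3  c→0  [deg 2]
  3: b→0  [deg 1]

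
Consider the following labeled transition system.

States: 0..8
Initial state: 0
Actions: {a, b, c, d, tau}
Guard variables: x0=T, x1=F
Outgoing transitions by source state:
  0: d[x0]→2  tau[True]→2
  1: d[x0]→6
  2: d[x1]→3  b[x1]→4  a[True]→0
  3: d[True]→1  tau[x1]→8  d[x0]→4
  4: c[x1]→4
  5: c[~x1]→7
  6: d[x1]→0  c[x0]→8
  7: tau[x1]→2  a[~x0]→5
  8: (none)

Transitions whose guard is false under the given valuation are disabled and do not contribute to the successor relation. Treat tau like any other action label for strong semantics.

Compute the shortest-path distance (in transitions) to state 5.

Breadth-first toward 5:
  Layer 0: {0}
  Layer 1: {2}
5 never appears.

Answer: UNREACHABLE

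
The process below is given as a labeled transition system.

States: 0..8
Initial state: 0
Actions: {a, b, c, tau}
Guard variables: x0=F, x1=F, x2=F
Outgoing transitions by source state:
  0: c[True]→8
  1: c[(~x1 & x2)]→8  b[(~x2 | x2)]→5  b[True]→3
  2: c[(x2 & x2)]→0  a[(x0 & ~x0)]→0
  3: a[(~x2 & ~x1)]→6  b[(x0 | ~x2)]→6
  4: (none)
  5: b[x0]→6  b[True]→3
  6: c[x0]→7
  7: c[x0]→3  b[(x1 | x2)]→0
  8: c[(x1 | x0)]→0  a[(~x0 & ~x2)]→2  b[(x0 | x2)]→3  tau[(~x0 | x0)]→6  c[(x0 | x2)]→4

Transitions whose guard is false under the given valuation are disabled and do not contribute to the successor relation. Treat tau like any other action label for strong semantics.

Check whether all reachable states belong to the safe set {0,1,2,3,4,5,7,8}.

Answer: INVARIANT VIOLATED at state 6

Trace:
Inv-set: {0,1,2,3,4,5,7,8}
Reach set: {0,2,6,8}
  0: safe
  2: safe
  6: ✗ unsafe
  8: safe
witness against invariant: c·tau → 6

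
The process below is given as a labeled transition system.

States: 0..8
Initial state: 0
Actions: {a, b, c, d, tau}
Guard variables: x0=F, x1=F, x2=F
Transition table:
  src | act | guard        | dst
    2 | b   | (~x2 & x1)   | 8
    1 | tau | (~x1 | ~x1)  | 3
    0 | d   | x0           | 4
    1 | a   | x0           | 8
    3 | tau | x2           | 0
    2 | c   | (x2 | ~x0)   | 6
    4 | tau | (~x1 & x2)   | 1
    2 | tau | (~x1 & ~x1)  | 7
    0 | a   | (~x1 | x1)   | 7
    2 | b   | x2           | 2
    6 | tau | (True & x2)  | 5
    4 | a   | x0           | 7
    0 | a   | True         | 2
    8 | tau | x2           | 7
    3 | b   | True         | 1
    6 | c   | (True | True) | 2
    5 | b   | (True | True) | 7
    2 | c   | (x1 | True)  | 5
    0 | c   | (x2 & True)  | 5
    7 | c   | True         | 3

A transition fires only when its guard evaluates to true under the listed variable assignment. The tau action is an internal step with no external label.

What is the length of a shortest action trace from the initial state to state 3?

BFS to 3:
  Layer 0: {0}
  Layer 1: {2,7}
  Layer 2: {3,5,6}
depth(3)=2, e.g. a·c

Answer: 2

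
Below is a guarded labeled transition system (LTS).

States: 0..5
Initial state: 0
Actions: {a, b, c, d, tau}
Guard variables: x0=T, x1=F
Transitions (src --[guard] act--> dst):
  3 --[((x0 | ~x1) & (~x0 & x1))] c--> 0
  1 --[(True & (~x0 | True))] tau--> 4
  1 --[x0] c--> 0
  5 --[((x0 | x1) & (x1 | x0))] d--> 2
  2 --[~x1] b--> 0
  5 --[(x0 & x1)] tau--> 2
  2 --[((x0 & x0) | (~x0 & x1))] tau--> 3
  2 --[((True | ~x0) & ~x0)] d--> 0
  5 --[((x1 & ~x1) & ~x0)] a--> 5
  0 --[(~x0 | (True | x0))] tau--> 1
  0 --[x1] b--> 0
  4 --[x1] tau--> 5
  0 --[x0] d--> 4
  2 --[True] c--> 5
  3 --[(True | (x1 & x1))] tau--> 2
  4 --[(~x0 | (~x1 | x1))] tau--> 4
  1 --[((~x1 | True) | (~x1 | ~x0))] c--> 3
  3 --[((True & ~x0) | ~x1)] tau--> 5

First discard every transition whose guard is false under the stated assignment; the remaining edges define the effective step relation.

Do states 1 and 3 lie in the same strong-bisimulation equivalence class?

Answer: NOT BISIMILAR

Analysis:
Refine partition for ~:
  P[0] = {{0,1,2,3,4,5}}
  P[1] = {{0},{1},{2},{3,4},{5}}
  P[2] = {{0},{1},{2},{3},{4},{5}}
6 equivalence class(es) (converged in 3)
1∈{1}, 3∈{3}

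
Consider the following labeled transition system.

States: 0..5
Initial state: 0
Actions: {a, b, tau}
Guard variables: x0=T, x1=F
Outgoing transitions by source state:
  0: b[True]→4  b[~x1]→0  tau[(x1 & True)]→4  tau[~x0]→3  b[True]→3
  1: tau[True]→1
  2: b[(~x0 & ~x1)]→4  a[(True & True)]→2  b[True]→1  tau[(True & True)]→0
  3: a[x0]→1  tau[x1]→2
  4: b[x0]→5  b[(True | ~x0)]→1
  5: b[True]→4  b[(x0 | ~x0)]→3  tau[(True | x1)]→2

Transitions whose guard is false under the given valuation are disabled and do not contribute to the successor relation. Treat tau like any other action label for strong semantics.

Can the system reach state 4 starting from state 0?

Guard filter leaves 13 enabled edge(s).
depth 0: {0}
depth 1: {3,4}  total {0,3,4}
depth 2: {1,5}  total {0,1,3,4,5}
depth 3: {2}  total {0,1,2,3,4,5}
R = {0,1,2,3,4,5}
witness 4: b

Answer: REACHABLE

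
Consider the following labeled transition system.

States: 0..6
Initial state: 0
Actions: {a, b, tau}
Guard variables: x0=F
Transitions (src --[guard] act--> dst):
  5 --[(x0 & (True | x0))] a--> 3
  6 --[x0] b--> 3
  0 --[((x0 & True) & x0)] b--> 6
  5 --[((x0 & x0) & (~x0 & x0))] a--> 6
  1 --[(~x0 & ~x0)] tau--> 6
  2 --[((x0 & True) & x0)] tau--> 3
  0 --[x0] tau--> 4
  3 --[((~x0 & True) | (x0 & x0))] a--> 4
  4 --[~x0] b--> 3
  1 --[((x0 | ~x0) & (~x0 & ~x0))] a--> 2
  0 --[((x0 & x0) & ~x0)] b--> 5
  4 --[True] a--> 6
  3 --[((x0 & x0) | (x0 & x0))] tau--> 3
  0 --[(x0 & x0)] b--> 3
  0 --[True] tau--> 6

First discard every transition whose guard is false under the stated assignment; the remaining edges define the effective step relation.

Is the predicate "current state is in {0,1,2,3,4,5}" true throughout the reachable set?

Allowed set {0,1,2,3,4,5}
Reach set: {0,6}
  0: safe
  6: ✗ unsafe
counterexample path to 6: tau

Answer: INVARIANT VIOLATED at state 6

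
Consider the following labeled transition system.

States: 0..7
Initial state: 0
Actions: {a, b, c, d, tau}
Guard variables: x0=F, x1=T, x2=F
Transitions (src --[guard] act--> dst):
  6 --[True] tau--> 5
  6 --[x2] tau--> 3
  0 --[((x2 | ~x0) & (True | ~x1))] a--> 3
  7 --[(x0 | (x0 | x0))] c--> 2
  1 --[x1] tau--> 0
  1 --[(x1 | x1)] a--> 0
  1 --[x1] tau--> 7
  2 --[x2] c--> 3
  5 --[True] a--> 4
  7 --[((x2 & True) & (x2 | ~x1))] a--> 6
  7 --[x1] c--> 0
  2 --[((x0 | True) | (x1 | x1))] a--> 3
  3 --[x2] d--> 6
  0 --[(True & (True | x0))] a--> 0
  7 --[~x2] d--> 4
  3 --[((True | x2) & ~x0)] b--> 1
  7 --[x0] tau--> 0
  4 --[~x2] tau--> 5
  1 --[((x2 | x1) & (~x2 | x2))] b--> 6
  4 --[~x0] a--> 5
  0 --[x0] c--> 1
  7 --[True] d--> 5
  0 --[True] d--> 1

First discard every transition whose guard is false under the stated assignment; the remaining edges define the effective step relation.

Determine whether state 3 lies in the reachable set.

Answer: REACHABLE

Analysis:
16 transition(s) survive guard evaluation.
Layer 0: {0}
Layer 1: {1,3}  cumulative {0,1,3}
Layer 2: {6,7}  cumulative {0,1,3,6,7}
Layer 3: {4,5}  cumulative {0,1,3,4,5,6,7}
Reachable = {0,1,3,4,5,6,7}
witness 3: a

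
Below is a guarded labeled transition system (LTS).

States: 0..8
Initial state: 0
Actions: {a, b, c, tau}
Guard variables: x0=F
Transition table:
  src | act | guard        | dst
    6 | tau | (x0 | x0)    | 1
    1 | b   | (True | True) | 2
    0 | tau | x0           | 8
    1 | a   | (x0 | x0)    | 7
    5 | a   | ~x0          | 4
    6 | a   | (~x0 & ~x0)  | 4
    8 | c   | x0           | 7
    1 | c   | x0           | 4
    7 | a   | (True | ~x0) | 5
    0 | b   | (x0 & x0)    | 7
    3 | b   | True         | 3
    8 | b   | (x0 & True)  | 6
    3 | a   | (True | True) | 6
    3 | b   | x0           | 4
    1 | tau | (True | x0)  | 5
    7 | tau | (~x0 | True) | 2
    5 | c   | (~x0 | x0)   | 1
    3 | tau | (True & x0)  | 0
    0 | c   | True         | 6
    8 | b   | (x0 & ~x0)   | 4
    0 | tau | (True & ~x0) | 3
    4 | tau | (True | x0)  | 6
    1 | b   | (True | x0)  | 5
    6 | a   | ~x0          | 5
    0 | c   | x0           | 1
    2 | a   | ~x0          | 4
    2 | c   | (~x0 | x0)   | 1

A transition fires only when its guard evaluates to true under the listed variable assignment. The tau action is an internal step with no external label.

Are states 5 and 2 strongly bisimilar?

Answer: BISIMILAR

Analysis:
Compute ~ classes (split until stable):
  π0 = {{0,1,2,3,4,5,6,7,8}}
  π1 = {{0},{1},{2,5},{3},{4},{6},{7},{8}}
8 equivalence class(es) (converged in 2)
class of 5: {2,5}; class of 2: {2,5}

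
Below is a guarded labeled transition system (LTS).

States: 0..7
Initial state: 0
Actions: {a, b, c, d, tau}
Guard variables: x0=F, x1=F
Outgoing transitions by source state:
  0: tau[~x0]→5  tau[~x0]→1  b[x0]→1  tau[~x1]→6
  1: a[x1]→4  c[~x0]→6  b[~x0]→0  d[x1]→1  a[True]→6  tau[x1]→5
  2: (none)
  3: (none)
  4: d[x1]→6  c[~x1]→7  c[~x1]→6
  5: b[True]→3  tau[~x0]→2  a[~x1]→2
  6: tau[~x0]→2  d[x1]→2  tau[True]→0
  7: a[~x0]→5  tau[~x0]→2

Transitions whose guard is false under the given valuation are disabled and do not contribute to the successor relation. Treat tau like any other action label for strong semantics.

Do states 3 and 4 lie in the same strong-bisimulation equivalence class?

Compute ~ classes (split until stable):
  P[0] = {{0,1,2,3,4,5,6,7}}
  P[1] = {{0,6},{1},{2,3},{4},{5},{7}}
  P[2] = {{0},{1},{2,3},{4},{5},{6},{7}}
stable after 3 split(s): 7 block(s)
class of 3: {2,3}; class of 4: {4}

Answer: NOT BISIMILAR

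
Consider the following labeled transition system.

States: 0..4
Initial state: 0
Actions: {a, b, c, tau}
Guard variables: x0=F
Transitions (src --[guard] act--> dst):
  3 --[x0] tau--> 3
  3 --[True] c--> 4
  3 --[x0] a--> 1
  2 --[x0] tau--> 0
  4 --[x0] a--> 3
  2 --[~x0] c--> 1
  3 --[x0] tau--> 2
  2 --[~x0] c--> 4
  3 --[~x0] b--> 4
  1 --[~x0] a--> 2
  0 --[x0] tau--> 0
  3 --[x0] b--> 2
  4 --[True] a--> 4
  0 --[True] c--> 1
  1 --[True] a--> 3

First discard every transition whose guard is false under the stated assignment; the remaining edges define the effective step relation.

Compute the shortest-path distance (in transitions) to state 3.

Layered search for 3:
  Layer 0: {0}
  Layer 1: {1}
  Layer 2: {2,3}
depth(3)=2, e.g. c·a

Answer: 2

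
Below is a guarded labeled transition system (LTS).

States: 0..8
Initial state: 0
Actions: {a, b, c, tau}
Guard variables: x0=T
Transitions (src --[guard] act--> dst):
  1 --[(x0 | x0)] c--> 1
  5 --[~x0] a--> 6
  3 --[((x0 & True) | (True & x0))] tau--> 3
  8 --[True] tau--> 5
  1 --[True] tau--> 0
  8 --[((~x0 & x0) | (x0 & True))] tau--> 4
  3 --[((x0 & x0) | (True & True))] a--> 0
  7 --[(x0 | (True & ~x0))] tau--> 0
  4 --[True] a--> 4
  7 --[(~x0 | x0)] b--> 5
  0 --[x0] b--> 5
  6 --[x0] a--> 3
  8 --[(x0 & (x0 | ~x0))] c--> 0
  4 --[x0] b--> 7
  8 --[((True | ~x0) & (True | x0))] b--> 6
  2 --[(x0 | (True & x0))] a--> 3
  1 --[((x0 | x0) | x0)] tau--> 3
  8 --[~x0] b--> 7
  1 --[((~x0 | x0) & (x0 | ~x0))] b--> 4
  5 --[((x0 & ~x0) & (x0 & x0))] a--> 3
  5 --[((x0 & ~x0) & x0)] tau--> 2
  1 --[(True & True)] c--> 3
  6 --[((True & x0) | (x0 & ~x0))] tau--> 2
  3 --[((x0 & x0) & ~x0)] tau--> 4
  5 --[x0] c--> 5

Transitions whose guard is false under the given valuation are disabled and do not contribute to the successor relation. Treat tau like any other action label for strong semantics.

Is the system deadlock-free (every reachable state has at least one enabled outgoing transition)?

R = {0,5}
  0: b→5  [deg 1]
  5: c→5  [deg 1]

Answer: DEADLOCK-FREE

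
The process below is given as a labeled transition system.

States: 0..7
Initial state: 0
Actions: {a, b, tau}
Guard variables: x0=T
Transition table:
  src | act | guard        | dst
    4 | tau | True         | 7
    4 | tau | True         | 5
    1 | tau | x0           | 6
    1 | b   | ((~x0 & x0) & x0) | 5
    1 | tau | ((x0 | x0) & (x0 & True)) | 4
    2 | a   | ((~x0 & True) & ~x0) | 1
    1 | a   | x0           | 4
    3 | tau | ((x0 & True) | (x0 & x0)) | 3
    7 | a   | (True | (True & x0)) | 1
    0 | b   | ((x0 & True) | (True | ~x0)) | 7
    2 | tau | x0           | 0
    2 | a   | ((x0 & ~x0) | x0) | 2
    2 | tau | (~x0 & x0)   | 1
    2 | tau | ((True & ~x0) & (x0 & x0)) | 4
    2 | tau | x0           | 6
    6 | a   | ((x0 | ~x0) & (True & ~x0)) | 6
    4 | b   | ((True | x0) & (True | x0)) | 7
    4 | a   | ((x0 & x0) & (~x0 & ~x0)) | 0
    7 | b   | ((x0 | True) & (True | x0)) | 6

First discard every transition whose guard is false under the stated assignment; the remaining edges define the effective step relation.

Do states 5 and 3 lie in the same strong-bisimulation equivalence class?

Compute ~ classes (split until stable):
  π0 = {{0,1,2,3,4,5,6,7}}
  π1 = {{0},{1,2},{3},{4},{5,6},{7}}
  π2 = {{0},{1},{2},{3},{4},{5,6},{7}}
Fixed point at round 3; 7 class(es).
class of 5: {5,6}; class of 3: {3}

Answer: NOT BISIMILAR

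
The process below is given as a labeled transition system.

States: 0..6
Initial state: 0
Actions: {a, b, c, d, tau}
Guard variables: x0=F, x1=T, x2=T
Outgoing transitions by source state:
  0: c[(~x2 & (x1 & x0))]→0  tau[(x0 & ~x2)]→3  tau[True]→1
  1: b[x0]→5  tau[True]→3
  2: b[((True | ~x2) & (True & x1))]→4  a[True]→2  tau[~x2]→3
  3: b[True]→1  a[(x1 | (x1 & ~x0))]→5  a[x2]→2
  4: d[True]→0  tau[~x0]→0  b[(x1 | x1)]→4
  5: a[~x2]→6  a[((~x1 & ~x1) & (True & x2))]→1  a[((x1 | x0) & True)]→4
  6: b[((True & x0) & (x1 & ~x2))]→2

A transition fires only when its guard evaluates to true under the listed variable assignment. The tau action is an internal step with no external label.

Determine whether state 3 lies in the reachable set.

Answer: REACHABLE

Working:
Guard filter leaves 11 enabled edge(s).
L0 = {0}
L1 = {1}  now seen {0,1}
L2 = {3}  now seen {0,1,3}
L3 = {2,5}  now seen {0,1,2,3,5}
L4 = {4}  now seen {0,1,2,3,4,5}
Reachable = {0,1,2,3,4,5}
trace reaching 3: tau·tau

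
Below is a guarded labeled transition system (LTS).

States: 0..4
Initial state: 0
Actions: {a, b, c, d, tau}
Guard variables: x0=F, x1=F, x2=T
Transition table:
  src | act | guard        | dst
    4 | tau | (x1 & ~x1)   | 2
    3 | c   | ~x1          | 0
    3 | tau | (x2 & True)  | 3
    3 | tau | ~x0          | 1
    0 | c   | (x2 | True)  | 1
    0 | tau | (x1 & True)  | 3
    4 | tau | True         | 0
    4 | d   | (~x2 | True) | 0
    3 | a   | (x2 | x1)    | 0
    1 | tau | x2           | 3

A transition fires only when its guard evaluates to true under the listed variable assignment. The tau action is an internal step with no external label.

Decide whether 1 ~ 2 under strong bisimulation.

Refine partition for ~:
  P[0] = {{0,1,2,3,4}}
  P[1] = {{0},{1},{2},{3},{4}}
Fixed point at round 2; 5 class(es).
class of 1: {1}; class of 2: {2}

Answer: NOT BISIMILAR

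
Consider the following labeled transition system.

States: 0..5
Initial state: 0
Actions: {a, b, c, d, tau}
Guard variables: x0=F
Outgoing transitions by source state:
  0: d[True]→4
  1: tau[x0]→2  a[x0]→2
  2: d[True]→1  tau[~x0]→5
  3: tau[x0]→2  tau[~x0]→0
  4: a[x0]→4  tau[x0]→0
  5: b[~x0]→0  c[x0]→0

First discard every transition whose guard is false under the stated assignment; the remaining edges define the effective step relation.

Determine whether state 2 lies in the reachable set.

After dropping false guards: 5 live edges.
depth 0: {0}
depth 1: {4}  now seen {0,4}
Reach set: {0,4}

Answer: UNREACHABLE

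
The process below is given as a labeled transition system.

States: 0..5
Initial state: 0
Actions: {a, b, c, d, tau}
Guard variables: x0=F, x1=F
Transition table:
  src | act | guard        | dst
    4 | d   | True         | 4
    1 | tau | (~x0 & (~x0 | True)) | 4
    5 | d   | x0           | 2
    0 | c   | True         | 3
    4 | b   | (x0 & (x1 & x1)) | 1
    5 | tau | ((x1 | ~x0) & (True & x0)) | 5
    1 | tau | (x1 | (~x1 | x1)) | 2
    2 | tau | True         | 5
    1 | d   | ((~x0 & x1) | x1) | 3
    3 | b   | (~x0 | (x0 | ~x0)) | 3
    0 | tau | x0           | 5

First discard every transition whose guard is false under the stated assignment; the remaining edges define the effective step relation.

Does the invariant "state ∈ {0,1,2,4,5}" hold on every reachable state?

Answer: INVARIANT VIOLATED at state 3

Trace:
Allowed set {0,1,2,4,5}
Reachable = {0,3}
  0: ok
  3: VIOLATES
counterexample path to 3: c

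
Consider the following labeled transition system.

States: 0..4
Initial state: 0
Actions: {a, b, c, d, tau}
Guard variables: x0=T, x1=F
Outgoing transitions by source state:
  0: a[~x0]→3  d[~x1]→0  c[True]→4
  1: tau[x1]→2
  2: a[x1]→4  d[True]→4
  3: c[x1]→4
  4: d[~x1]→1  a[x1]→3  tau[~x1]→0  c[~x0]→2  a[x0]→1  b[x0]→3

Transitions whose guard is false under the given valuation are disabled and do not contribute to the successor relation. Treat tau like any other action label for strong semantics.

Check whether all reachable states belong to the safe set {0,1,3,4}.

Answer: INVARIANT HOLDS

Trace:
Allowed set {0,1,3,4}
Reachable = {0,1,3,4}
  0: safe
  1: safe
  3: safe
  4: safe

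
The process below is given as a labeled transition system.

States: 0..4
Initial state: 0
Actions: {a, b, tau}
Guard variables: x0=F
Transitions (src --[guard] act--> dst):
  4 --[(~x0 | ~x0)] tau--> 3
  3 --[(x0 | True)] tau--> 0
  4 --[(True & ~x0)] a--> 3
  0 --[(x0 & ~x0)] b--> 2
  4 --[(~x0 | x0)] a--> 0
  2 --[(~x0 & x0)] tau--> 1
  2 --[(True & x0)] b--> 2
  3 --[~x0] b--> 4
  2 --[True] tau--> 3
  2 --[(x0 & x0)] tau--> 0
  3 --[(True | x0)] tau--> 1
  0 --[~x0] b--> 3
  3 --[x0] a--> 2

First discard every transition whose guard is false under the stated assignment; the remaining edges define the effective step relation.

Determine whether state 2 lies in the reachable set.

Answer: UNREACHABLE

Working:
Guard filter leaves 8 enabled edge(s).
depth 0: {0}
depth 1: {3}  now seen {0,3}
depth 2: {1,4}  now seen {0,1,3,4}
R = {0,1,3,4}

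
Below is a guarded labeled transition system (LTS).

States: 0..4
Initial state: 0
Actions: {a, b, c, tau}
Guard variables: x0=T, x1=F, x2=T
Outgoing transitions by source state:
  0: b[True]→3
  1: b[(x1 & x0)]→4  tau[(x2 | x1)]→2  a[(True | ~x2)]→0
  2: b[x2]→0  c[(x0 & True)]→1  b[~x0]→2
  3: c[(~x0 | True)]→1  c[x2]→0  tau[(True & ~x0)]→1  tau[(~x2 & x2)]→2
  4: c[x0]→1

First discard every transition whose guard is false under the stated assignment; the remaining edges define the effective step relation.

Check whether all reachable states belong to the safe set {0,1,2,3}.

Inv-set: {0,1,2,3}
Reachable = {0,1,2,3}
  0: ok
  1: ok
  2: ok
  3: ok

Answer: INVARIANT HOLDS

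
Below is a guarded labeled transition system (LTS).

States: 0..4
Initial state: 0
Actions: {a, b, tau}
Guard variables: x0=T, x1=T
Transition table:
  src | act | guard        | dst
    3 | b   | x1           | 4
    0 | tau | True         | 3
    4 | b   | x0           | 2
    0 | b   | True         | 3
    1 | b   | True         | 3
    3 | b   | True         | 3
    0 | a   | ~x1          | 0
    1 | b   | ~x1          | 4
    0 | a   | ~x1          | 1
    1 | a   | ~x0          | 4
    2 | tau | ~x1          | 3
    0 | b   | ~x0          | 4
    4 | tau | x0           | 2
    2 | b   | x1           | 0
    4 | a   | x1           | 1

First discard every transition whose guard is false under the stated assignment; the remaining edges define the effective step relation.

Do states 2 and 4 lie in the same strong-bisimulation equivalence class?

Answer: NOT BISIMILAR

Analysis:
Compute ~ classes (split until stable):
  round 0: {{0,1,2,3,4}}
  round 1: {{0},{1,2,3},{4}}
  round 2: {{0},{1},{2},{3},{4}}
5 equivalence class(es) (converged in 3)
[2]={2}  [4]={4}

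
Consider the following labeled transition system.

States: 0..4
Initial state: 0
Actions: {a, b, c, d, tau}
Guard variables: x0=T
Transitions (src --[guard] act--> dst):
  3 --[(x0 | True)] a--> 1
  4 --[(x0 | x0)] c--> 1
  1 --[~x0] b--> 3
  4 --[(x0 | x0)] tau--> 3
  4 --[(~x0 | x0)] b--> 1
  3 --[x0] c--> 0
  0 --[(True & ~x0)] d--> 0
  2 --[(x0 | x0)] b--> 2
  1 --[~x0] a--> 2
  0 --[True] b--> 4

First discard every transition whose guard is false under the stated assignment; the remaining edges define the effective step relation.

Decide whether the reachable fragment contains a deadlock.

Answer: DEADLOCK at state 1

Trace:
R = {0,1,3,4}
  0: b→4  [1 exit(s)]
  1: ∅  [deadlock]
  3: a→1  c→0  [2 exit(s)]
  4: b→1  c→1  tau→3  [3 exit(s)]
trace reaching 1: b·c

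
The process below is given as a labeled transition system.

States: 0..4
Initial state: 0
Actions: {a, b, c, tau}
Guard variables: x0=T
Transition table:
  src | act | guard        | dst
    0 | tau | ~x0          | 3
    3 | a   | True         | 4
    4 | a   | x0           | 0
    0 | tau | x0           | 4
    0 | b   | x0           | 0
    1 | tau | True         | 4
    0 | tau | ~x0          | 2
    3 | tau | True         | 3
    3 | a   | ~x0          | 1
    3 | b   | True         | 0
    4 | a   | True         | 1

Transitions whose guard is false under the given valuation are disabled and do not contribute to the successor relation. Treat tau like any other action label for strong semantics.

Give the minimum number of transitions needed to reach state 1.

Breadth-first toward 1:
  depth 0: {0}
  depth 1: {4}
  depth 2: {1}
1 enters at depth 2; path tau·a

Answer: 2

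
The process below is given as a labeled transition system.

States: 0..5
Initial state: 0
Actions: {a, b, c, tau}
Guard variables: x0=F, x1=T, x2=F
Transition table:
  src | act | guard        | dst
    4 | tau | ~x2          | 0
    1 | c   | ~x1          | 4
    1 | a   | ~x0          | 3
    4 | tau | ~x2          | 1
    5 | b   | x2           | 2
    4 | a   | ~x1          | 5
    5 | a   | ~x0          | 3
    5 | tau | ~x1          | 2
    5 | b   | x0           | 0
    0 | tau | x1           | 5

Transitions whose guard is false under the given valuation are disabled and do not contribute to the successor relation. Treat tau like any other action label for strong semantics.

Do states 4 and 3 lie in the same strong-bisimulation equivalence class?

Refine partition for ~:
  P[0] = {{0,1,2,3,4,5}}
  P[1] = {{0,4},{1,5},{2,3}}
  P[2] = {{0},{1,5},{2,3},{4}}
4 equivalence class(es) (converged in 3)
class of 4: {4}; class of 3: {2,3}

Answer: NOT BISIMILAR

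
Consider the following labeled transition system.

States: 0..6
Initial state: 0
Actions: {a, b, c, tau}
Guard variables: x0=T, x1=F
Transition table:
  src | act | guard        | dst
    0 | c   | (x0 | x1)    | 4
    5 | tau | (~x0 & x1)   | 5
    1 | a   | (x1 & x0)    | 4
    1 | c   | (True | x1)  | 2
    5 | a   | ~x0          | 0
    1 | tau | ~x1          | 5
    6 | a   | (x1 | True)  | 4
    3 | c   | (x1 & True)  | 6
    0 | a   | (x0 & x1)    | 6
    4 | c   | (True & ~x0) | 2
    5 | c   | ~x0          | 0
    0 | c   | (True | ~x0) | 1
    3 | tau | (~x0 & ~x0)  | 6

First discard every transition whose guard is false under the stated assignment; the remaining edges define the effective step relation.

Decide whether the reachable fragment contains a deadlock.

Reach set: {0,1,2,4,5}
  0: c→1  c→4  [2 out]
  1: c→2  tau→5  [2 out]
  2: ∅  [no exit]
  4: ∅  [no exit]
  5: ∅  [no exit]
Path to 2: c·c

Answer: DEADLOCK at state 2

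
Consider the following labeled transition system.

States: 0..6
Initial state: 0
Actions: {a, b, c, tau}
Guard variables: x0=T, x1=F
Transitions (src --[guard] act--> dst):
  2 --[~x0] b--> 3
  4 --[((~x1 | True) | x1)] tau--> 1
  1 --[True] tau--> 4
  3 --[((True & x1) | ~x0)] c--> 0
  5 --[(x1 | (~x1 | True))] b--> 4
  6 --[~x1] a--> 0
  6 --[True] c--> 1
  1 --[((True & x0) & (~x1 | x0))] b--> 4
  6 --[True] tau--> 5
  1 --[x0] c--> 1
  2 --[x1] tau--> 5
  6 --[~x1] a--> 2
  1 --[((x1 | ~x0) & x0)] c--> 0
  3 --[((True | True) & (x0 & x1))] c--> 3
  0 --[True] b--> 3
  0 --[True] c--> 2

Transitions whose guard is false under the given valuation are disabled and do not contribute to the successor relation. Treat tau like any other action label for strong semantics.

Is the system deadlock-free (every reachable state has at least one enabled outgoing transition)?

Answer: DEADLOCK at state 2

Trace:
Reach set: {0,2,3}
  0: b→3  c→2  [2 exit(s)]
  2: ∅  [deadlock]
  3: ∅  [deadlock]
trace reaching 2: c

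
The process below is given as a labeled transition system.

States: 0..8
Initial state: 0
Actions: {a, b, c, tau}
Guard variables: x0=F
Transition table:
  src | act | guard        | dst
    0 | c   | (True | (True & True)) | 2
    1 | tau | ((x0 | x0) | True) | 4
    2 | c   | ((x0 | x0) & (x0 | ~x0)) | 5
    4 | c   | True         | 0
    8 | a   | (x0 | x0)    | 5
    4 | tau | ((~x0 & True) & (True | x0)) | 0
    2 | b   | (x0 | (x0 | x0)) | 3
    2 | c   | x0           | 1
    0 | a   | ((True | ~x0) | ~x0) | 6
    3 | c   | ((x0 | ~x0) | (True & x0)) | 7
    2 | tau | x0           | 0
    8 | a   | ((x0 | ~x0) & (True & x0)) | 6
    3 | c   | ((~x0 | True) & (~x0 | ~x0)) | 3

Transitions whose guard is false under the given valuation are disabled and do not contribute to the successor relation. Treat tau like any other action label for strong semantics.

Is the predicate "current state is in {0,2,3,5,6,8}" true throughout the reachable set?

Answer: INVARIANT HOLDS

Analysis:
Allowed set {0,2,3,5,6,8}
Reachable = {0,2,6}
  0: ✓
  2: ✓
  6: ✓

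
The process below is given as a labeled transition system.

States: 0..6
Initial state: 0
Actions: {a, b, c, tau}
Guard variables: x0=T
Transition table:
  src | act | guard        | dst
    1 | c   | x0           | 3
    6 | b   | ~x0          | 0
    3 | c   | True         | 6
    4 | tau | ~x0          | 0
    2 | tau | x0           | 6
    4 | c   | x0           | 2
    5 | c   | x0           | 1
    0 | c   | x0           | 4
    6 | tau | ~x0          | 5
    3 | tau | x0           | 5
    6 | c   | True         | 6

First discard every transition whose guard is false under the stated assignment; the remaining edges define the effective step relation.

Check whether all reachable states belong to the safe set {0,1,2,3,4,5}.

Answer: INVARIANT VIOLATED at state 6

Working:
Inv-set: {0,1,2,3,4,5}
Reachable = {0,2,4,6}
  0: ok
  2: ok
  4: ok
  6: ✗ unsafe
witness against invariant: c·c·tau → 6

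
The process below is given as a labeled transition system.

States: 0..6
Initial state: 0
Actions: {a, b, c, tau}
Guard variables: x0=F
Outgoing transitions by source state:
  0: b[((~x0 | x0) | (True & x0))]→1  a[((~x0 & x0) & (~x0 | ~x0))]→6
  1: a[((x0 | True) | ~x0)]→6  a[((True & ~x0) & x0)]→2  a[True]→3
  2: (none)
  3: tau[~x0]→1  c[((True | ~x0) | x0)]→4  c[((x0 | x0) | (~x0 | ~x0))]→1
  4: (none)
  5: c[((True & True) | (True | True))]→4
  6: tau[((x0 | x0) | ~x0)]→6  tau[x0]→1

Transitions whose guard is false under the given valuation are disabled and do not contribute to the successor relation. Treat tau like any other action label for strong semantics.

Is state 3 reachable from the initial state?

Answer: REACHABLE

Analysis:
Guard filter leaves 8 enabled edge(s).
depth 0: {0}
depth 1: {1}  total {0,1}
depth 2: {3,6}  total {0,1,3,6}
depth 3: {4}  total {0,1,3,4,6}
Reachable = {0,1,3,4,6}
Path to 3: b·a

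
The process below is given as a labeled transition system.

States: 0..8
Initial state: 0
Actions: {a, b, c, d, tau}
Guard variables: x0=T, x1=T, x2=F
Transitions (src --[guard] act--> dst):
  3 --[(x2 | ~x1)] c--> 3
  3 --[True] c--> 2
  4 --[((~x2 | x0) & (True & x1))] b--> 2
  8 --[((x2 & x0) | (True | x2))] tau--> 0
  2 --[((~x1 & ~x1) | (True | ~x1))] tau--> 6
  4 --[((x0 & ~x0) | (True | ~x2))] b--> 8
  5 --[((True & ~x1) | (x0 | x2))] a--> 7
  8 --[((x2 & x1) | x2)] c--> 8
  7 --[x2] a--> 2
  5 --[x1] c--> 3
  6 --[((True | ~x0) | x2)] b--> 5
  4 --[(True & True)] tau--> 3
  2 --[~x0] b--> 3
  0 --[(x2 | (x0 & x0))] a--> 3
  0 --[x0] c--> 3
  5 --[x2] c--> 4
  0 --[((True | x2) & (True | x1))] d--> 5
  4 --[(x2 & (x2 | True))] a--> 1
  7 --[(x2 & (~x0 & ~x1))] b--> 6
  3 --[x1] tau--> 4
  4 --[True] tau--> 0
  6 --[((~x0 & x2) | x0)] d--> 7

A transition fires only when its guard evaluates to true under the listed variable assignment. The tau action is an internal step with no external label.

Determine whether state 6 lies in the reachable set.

Answer: REACHABLE

Working:
Guard filter leaves 15 enabled edge(s).
depth 0: {0}
depth 1: {3,5}  cumulative {0,3,5}
depth 2: {2,4,7}  cumulative {0,2,3,4,5,7}
depth 3: {6,8}  cumulative {0,2,3,4,5,6,7,8}
Reachable = {0,2,3,4,5,6,7,8}
trace reaching 6: a·c·tau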